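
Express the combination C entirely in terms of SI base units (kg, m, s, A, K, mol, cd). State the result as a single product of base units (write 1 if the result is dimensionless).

s·A

C = A·s = s·A (charge = current × time).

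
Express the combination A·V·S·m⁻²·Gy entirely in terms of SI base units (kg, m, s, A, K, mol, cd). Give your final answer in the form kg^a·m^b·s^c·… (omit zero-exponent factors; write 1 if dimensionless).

V = kg·m²·s⁻³·A⁻¹.
S = kg⁻¹·m⁻²·s³·A².
Gy = m²·s⁻².
Combining: A·V·S·m⁻²·Gy = A · (kg·m²·s⁻³·A⁻¹) · (kg⁻¹·m⁻²·s³·A²) · m⁻² · (m²·s⁻²) = s⁻²·A².

s⁻²·A²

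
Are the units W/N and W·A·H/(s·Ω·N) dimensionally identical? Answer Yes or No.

No

Left side:
  W = kg·m²·s⁻³.
  N = kg·m·s⁻².
  So N⁻¹ = kg⁻¹·m⁻¹·s².
  Combining: W·N⁻¹ = (kg·m²·s⁻³) · (kg⁻¹·m⁻¹·s²) = m·s⁻¹.
Right side:
  W = J/s (power = energy per time),
      = kg·m²·s⁻³.
  Ω = V/A (resistance = voltage per current),
      = kg·m²·s⁻³·A⁻².
  So Ω⁻¹ = kg⁻¹·m⁻²·s³·A².
  N = kg·m/s² = kg·m·s⁻² (force = mass × acceleration).
  So N⁻¹ = kg⁻¹·m⁻¹·s².
  H = Wb/A (inductance = flux per current),
      = kg·m²·s⁻²·A⁻².
  Combining: W·A·s⁻¹·Ω⁻¹·N⁻¹·H = (kg·m²·s⁻³) · A · s⁻¹ · (kg⁻¹·m⁻²·s³·A²) · (kg⁻¹·m⁻¹·s²) · (kg·m²·s⁻²·A⁻²) = m·s⁻¹·A.
Left is m·s⁻¹; right is m·s⁻¹·A — different.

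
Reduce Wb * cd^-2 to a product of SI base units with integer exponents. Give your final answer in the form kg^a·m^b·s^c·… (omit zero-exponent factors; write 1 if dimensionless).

Wb = V·s (flux: a volt is a weber per second),
    = kg·m²·s⁻²·A⁻¹.
Combining: Wb·cd⁻² = (kg·m²·s⁻²·A⁻¹) · cd⁻² = kg·m²·s⁻²·A⁻¹·cd⁻².

kg·m²·s⁻²·A⁻¹·cd⁻²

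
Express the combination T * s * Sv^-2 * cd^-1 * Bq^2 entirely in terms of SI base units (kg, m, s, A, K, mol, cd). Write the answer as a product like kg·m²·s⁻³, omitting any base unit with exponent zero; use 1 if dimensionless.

kg·m⁻⁴·s·A⁻¹·cd⁻¹

T = kg·s⁻²·A⁻¹.
Sv = m²·s⁻².
So Sv⁻² = m⁻⁴·s⁴.
Bq = s⁻¹.
So Bq² = s⁻².
Combining: T·s·Sv⁻²·cd⁻¹·Bq² = (kg·s⁻²·A⁻¹) · s · (m⁻⁴·s⁴) · cd⁻¹ · s⁻² = kg·m⁻⁴·s·A⁻¹·cd⁻¹.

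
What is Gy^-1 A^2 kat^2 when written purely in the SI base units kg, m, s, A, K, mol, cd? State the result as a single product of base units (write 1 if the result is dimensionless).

Gy = J/kg (absorbed dose = energy per mass),
    = m²·s⁻².
So Gy⁻¹ = m⁻²·s².
kat = mol/s = s⁻¹·mol (catalytic activity).
So kat² = s⁻²·mol².
Combining: Gy⁻¹·A²·kat² = (m⁻²·s²) · A² · (s⁻²·mol²) = m⁻²·A²·mol².

m⁻²·A²·mol²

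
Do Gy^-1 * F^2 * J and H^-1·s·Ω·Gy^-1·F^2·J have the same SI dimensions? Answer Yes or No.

Left side:
  Gy = J/kg (absorbed dose = energy per mass),
      = m²·s⁻².
  So Gy⁻¹ = m⁻²·s².
  F = C/V (capacitance = charge per voltage),
      = A·s/(kg·m²·s⁻³·A⁻¹) (substituting C and V),
      = kg⁻¹·m⁻²·s⁴·A².
  So F² = kg⁻²·m⁻⁴·s⁸·A⁴.
  J = N·m (work = force × distance),
      = kg·m²·s⁻².
  Combining: Gy⁻¹·F²·J = (m⁻²·s²) · (kg⁻²·m⁻⁴·s⁸·A⁴) · (kg·m²·s⁻²) = kg⁻¹·m⁻⁴·s⁸·A⁴.
Right side:
  H = kg·m²·s⁻²·A⁻².
  So H⁻¹ = kg⁻¹·m⁻²·s²·A².
  Ω = kg·m²·s⁻³·A⁻².
  Gy = m²·s⁻².
  So Gy⁻¹ = m⁻²·s².
  F = kg⁻¹·m⁻²·s⁴·A².
  So F² = kg⁻²·m⁻⁴·s⁸·A⁴.
  J = kg·m²·s⁻².
  Combining: H⁻¹·s·Ω·Gy⁻¹·F²·J = (kg⁻¹·m⁻²·s²·A²) · s · (kg·m²·s⁻³·A⁻²) · (m⁻²·s²) · (kg⁻²·m⁻⁴·s⁸·A⁴) · (kg·m²·s⁻²) = kg⁻¹·m⁻⁴·s⁸·A⁴.
Both reduce to kg⁻¹·m⁻⁴·s⁸·A⁴.

Yes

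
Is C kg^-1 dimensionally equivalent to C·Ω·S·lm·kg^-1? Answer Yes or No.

Left side:
  C = s·A.
  Combining: C·kg⁻¹ = (s·A) · kg⁻¹ = kg⁻¹·s·A.
Right side:
  C = A·s = s·A (charge = current × time).
  Ω = V/A (resistance = voltage per current),
      = kg·m²·s⁻³·A⁻².
  S = 1/Ω (conductance is reciprocal resistance),
      = kg⁻¹·m⁻²·s³·A².
  lm = cd·sr = cd (luminous flux; sr is dimensionless).
  Combining: C·Ω·S·lm·kg⁻¹ = (s·A) · (kg·m²·s⁻³·A⁻²) · (kg⁻¹·m⁻²·s³·A²) · cd · kg⁻¹ = kg⁻¹·s·A·cd.
Left is kg⁻¹·s·A; right is kg⁻¹·s·A·cd — different.

No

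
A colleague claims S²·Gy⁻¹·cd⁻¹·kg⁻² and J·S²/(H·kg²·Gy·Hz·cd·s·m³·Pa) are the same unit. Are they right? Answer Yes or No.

No

Left side:
  S = 1/Ω (conductance is reciprocal resistance),
      = kg⁻¹·m⁻²·s³·A².
  So S² = kg⁻²·m⁻⁴·s⁶·A⁴.
  Gy = J/kg (absorbed dose = energy per mass),
      = m²·s⁻².
  So Gy⁻¹ = m⁻²·s².
  Combining: S²·Gy⁻¹·cd⁻¹·kg⁻² = (kg⁻²·m⁻⁴·s⁶·A⁴) · (m⁻²·s²) · cd⁻¹ · kg⁻² = kg⁻⁴·m⁻⁶·s⁸·A⁴·cd⁻¹.
Right side:
  H = Wb/A (inductance = flux per current),
      = kg·m²·s⁻²·A⁻².
  So H⁻¹ = kg⁻¹·m⁻²·s²·A².
  Gy = J/kg (absorbed dose = energy per mass),
      = m²·s⁻².
  So Gy⁻¹ = m⁻²·s².
  Hz = 1/s = s⁻¹ (frequency is cycles per second).
  So Hz⁻¹ = s.
  J = N·m (work = force × distance),
      = kg·m²·s⁻².
  Pa = N/m² (pressure = force per area),
      = kg·m⁻¹·s⁻².
  So Pa⁻¹ = kg⁻¹·m·s².
  S = 1/Ω (conductance is reciprocal resistance),
      = kg⁻¹·m⁻²·s³·A².
  So S² = kg⁻²·m⁻⁴·s⁶·A⁴.
  Combining: H⁻¹·kg⁻²·Gy⁻¹·Hz⁻¹·cd⁻¹·s⁻¹·J·m⁻³·Pa⁻¹·S² = (kg⁻¹·m⁻²·s²·A²) · kg⁻² · (m⁻²·s²) · s · cd⁻¹ · s⁻¹ · (kg·m²·s⁻²) · m⁻³ · (kg⁻¹·m·s²) · (kg⁻²·m⁻⁴·s⁶·A⁴) = kg⁻⁵·m⁻⁸·s¹⁰·A⁶·cd⁻¹.
Left is kg⁻⁴·m⁻⁶·s⁸·A⁴·cd⁻¹; right is kg⁻⁵·m⁻⁸·s¹⁰·A⁶·cd⁻¹ — different.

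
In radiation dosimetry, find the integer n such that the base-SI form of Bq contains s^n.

Bq = 1/s = s⁻¹ (activity is decays per second).
The exponent of s is -1.

-1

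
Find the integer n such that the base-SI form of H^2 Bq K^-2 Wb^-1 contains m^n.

2

H = Wb/A (inductance = flux per current),
    = kg·m²·s⁻²·A⁻².
So H² = kg²·m⁴·s⁻⁴·A⁻⁴.
Bq = 1/s = s⁻¹ (activity is decays per second).
Wb = V·s (flux: a volt is a weber per second),
    = kg·m²·s⁻²·A⁻¹.
So Wb⁻¹ = kg⁻¹·m⁻²·s²·A.
Combining: H²·Bq·K⁻²·Wb⁻¹ = (kg²·m⁴·s⁻⁴·A⁻⁴) · s⁻¹ · K⁻² · (kg⁻¹·m⁻²·s²·A) = kg·m²·s⁻³·A⁻³·K⁻².
The exponent of m is 2.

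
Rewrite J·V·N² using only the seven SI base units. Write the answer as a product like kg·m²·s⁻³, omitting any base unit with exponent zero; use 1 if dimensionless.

J = kg·m²·s⁻².
V = kg·m²·s⁻³·A⁻¹.
N = kg·m·s⁻².
So N² = kg²·m²·s⁻⁴.
Combining: J·V·N² = (kg·m²·s⁻²) · (kg·m²·s⁻³·A⁻¹) · (kg²·m²·s⁻⁴) = kg⁴·m⁶·s⁻⁹·A⁻¹.

kg⁴·m⁶·s⁻⁹·A⁻¹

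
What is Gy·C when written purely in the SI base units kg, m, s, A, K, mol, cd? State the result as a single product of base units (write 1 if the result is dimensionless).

Gy = J/kg (absorbed dose = energy per mass),
    = m²·s⁻².
C = A·s = s·A (charge = current × time).
Combining: Gy·C = (m²·s⁻²) · (s·A) = m²·s⁻¹·A.

m²·s⁻¹·A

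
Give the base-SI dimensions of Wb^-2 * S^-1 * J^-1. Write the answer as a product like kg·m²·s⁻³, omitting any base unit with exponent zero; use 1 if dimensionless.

kg⁻²·m⁻⁴·s³

Wb = V·s (flux: a volt is a weber per second),
    = kg·m²·s⁻²·A⁻¹.
So Wb⁻² = kg⁻²·m⁻⁴·s⁴·A².
S = 1/Ω (conductance is reciprocal resistance),
    = kg⁻¹·m⁻²·s³·A².
So S⁻¹ = kg·m²·s⁻³·A⁻².
J = N·m (work = force × distance),
    = kg·m²·s⁻².
So J⁻¹ = kg⁻¹·m⁻²·s².
Combining: Wb⁻²·S⁻¹·J⁻¹ = (kg⁻²·m⁻⁴·s⁴·A²) · (kg·m²·s⁻³·A⁻²) · (kg⁻¹·m⁻²·s²) = kg⁻²·m⁻⁴·s³.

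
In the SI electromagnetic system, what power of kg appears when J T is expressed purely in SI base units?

2

J = N·m (work = force × distance),
    = kg·m²·s⁻².
T = Wb/m² (flux density = flux per area),
    = kg·s⁻²·A⁻¹.
Combining: J·T = (kg·m²·s⁻²) · (kg·s⁻²·A⁻¹) = kg²·m²·s⁻⁴·A⁻¹.
The exponent of kg is 2.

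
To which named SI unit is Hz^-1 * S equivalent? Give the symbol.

F

Hz = 1/s = s⁻¹ (frequency is cycles per second).
So Hz⁻¹ = s.
S = 1/Ω (conductance is reciprocal resistance),
    = kg⁻¹·m⁻²·s³·A².
Combining: Hz⁻¹·S = s · (kg⁻¹·m⁻²·s³·A²) = kg⁻¹·m⁻²·s⁴·A².
kg⁻¹·m⁻²·s⁴·A² is the base-SI form of the farad.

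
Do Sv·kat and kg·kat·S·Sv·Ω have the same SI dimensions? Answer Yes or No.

No

Left side:
  Sv = J/kg (equivalent dose = energy per mass),
      = m²·s⁻².
  kat = mol/s = s⁻¹·mol (catalytic activity).
  Combining: Sv·kat = (m²·s⁻²) · (s⁻¹·mol) = m²·s⁻³·mol.
Right side:
  kat = mol/s = s⁻¹·mol (catalytic activity).
  S = 1/Ω (conductance is reciprocal resistance),
      = kg⁻¹·m⁻²·s³·A².
  Sv = J/kg (equivalent dose = energy per mass),
      = m²·s⁻².
  Ω = V/A (resistance = voltage per current),
      = kg·m²·s⁻³·A⁻².
  Combining: kg·kat·S·Sv·Ω = kg · (s⁻¹·mol) · (kg⁻¹·m⁻²·s³·A²) · (m²·s⁻²) · (kg·m²·s⁻³·A⁻²) = kg·m²·s⁻³·mol.
Left is m²·s⁻³·mol; right is kg·m²·s⁻³·mol — different.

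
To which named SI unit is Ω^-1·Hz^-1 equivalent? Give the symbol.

F

Ω = V/A (resistance = voltage per current),
    = kg·m²·s⁻³·A⁻².
So Ω⁻¹ = kg⁻¹·m⁻²·s³·A².
Hz = 1/s = s⁻¹ (frequency is cycles per second).
So Hz⁻¹ = s.
Combining: Ω⁻¹·Hz⁻¹ = (kg⁻¹·m⁻²·s³·A²) · s = kg⁻¹·m⁻²·s⁴·A².
kg⁻¹·m⁻²·s⁴·A² is the base-SI form of the farad.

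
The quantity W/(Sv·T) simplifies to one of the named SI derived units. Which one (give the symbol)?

W = kg·m²·s⁻³.
Sv = m²·s⁻².
So Sv⁻¹ = m⁻²·s².
T = kg·s⁻²·A⁻¹.
So T⁻¹ = kg⁻¹·s²·A.
Combining: W·Sv⁻¹·T⁻¹ = (kg·m²·s⁻³) · (m⁻²·s²) · (kg⁻¹·s²·A) = s·A.
s·A is the base-SI form of the coulomb.

C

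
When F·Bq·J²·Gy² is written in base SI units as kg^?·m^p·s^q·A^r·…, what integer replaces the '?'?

1

F = C/V (capacitance = charge per voltage),
    = A·s/(kg·m²·s⁻³·A⁻¹) (substituting C and V),
    = kg⁻¹·m⁻²·s⁴·A².
Bq = 1/s = s⁻¹ (activity is decays per second).
J = N·m (work = force × distance),
    = kg·m²·s⁻².
So J² = kg²·m⁴·s⁻⁴.
Gy = J/kg (absorbed dose = energy per mass),
    = m²·s⁻².
So Gy² = m⁴·s⁻⁴.
Combining: F·Bq·J²·Gy² = (kg⁻¹·m⁻²·s⁴·A²) · s⁻¹ · (kg²·m⁴·s⁻⁴) · (m⁴·s⁻⁴) = kg·m⁶·s⁻⁵·A².
The exponent of kg is 1.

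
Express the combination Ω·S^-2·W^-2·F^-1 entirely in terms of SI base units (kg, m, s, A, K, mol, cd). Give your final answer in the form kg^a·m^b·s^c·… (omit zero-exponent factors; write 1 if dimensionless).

Ω = kg·m²·s⁻³·A⁻².
S = kg⁻¹·m⁻²·s³·A².
So S⁻² = kg²·m⁴·s⁻⁶·A⁻⁴.
W = kg·m²·s⁻³.
So W⁻² = kg⁻²·m⁻⁴·s⁶.
F = kg⁻¹·m⁻²·s⁴·A².
So F⁻¹ = kg·m²·s⁻⁴·A⁻².
Combining: Ω·S⁻²·W⁻²·F⁻¹ = (kg·m²·s⁻³·A⁻²) · (kg²·m⁴·s⁻⁶·A⁻⁴) · (kg⁻²·m⁻⁴·s⁶) · (kg·m²·s⁻⁴·A⁻²) = kg²·m⁴·s⁻⁷·A⁻⁸.

kg²·m⁴·s⁻⁷·A⁻⁸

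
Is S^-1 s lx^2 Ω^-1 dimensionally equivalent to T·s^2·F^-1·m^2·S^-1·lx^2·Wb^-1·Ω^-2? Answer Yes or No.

Left side:
  S = kg⁻¹·m⁻²·s³·A².
  So S⁻¹ = kg·m²·s⁻³·A⁻².
  lx = m⁻²·cd.
  So lx² = m⁻⁴·cd².
  Ω = kg·m²·s⁻³·A⁻².
  So Ω⁻¹ = kg⁻¹·m⁻²·s³·A².
  Combining: S⁻¹·s·lx²·Ω⁻¹ = (kg·m²·s⁻³·A⁻²) · s · (m⁻⁴·cd²) · (kg⁻¹·m⁻²·s³·A²) = m⁻⁴·s·cd².
Right side:
  T = Wb/m² (flux density = flux per area),
      = kg·s⁻²·A⁻¹.
  F = C/V (capacitance = charge per voltage),
      = A·s/(kg·m²·s⁻³·A⁻¹) (substituting C and V),
      = kg⁻¹·m⁻²·s⁴·A².
  So F⁻¹ = kg·m²·s⁻⁴·A⁻².
  S = 1/Ω (conductance is reciprocal resistance),
      = kg⁻¹·m⁻²·s³·A².
  So S⁻¹ = kg·m²·s⁻³·A⁻².
  lx = lm/m² (illuminance = luminous flux per area),
      = m⁻²·cd.
  So lx² = m⁻⁴·cd².
  Wb = V·s (flux: a volt is a weber per second),
      = kg·m²·s⁻²·A⁻¹.
  So Wb⁻¹ = kg⁻¹·m⁻²·s²·A.
  Ω = V/A (resistance = voltage per current),
      = kg·m²·s⁻³·A⁻².
  So Ω⁻² = kg⁻²·m⁻⁴·s⁶·A⁴.
  Combining: T·s²·F⁻¹·m²·S⁻¹·lx²·Wb⁻¹·Ω⁻² = (kg·s⁻²·A⁻¹) · s² · (kg·m²·s⁻⁴·A⁻²) · m² · (kg·m²·s⁻³·A⁻²) · (m⁻⁴·cd²) · (kg⁻¹·m⁻²·s²·A) · (kg⁻²·m⁻⁴·s⁶·A⁴) = m⁻⁴·s·cd².
Both reduce to m⁻⁴·s·cd².

Yes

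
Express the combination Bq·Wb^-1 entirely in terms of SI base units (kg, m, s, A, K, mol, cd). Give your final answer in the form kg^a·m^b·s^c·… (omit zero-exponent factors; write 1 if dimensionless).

Bq = 1/s = s⁻¹ (activity is decays per second).
Wb = V·s (flux: a volt is a weber per second),
    = kg·m²·s⁻²·A⁻¹.
So Wb⁻¹ = kg⁻¹·m⁻²·s²·A.
Combining: Bq·Wb⁻¹ = s⁻¹ · (kg⁻¹·m⁻²·s²·A) = kg⁻¹·m⁻²·s·A.

kg⁻¹·m⁻²·s·A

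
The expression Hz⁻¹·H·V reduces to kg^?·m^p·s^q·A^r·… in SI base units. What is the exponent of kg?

2

Hz = s⁻¹.
So Hz⁻¹ = s.
H = kg·m²·s⁻²·A⁻².
V = kg·m²·s⁻³·A⁻¹.
Combining: Hz⁻¹·H·V = s · (kg·m²·s⁻²·A⁻²) · (kg·m²·s⁻³·A⁻¹) = kg²·m⁴·s⁻⁴·A⁻³.
The exponent of kg is 2.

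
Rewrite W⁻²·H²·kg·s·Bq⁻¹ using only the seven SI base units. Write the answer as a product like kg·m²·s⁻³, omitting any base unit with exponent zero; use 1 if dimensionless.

kg·s⁴·A⁻⁴

W = J/s (power = energy per time),
    = kg·m²·s⁻³.
So W⁻² = kg⁻²·m⁻⁴·s⁶.
H = Wb/A (inductance = flux per current),
    = kg·m²·s⁻²·A⁻².
So H² = kg²·m⁴·s⁻⁴·A⁻⁴.
Bq = 1/s = s⁻¹ (activity is decays per second).
So Bq⁻¹ = s.
Combining: W⁻²·H²·kg·s·Bq⁻¹ = (kg⁻²·m⁻⁴·s⁶) · (kg²·m⁴·s⁻⁴·A⁻⁴) · kg · s · s = kg·s⁴·A⁻⁴.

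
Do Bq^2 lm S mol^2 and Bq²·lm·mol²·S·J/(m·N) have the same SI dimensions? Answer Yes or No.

Left side:
  Bq = s⁻¹.
  So Bq² = s⁻².
  lm = cd.
  S = kg⁻¹·m⁻²·s³·A².
  Combining: Bq²·lm·S·mol² = s⁻² · cd · (kg⁻¹·m⁻²·s³·A²) · mol² = kg⁻¹·m⁻²·s·A²·mol²·cd.
Right side:
  Bq = 1/s = s⁻¹ (activity is decays per second).
  So Bq² = s⁻².
  lm = cd·sr = cd (luminous flux; sr is dimensionless).
  N = kg·m/s² = kg·m·s⁻² (force = mass × acceleration).
  So N⁻¹ = kg⁻¹·m⁻¹·s².
  S = 1/Ω (conductance is reciprocal resistance),
      = kg⁻¹·m⁻²·s³·A².
  J = N·m (work = force × distance),
      = kg·m²·s⁻².
  Combining: m⁻¹·Bq²·lm·mol²·N⁻¹·S·J = m⁻¹ · s⁻² · cd · mol² · (kg⁻¹·m⁻¹·s²) · (kg⁻¹·m⁻²·s³·A²) · (kg·m²·s⁻²) = kg⁻¹·m⁻²·s·A²·mol²·cd.
Both reduce to kg⁻¹·m⁻²·s·A²·mol²·cd.

Yes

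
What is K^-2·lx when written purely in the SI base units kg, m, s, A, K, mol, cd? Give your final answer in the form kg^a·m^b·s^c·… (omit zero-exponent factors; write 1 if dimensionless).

lx = lm/m² (illuminance = luminous flux per area),
    = m⁻²·cd.
Combining: K⁻²·lx = K⁻² · (m⁻²·cd) = m⁻²·K⁻²·cd.

m⁻²·K⁻²·cd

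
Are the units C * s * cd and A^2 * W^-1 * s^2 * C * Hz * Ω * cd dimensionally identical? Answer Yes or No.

Left side:
  C = A·s = s·A (charge = current × time).
  Combining: C·s·cd = (s·A) · s · cd = s²·A·cd.
Right side:
  W = kg·m²·s⁻³.
  So W⁻¹ = kg⁻¹·m⁻²·s³.
  C = s·A.
  Hz = s⁻¹.
  Ω = kg·m²·s⁻³·A⁻².
  Combining: A²·W⁻¹·s²·C·Hz·Ω·cd = A² · (kg⁻¹·m⁻²·s³) · s² · (s·A) · s⁻¹ · (kg·m²·s⁻³·A⁻²) · cd = s²·A·cd.
Both reduce to s²·A·cd.

Yes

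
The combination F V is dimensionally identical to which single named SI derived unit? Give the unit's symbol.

F = kg⁻¹·m⁻²·s⁴·A².
V = kg·m²·s⁻³·A⁻¹.
Combining: F·V = (kg⁻¹·m⁻²·s⁴·A²) · (kg·m²·s⁻³·A⁻¹) = s·A.
s·A is the base-SI form of the coulomb.

C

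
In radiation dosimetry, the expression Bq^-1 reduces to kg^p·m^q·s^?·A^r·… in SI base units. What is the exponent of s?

Bq = s⁻¹.
So Bq⁻¹ = s.
The exponent of s is 1.

1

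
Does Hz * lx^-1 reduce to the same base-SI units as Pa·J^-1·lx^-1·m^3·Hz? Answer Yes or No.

Left side:
  Hz = 1/s = s⁻¹ (frequency is cycles per second).
  lx = lm/m² (illuminance = luminous flux per area),
      = m⁻²·cd.
  So lx⁻¹ = m²·cd⁻¹.
  Combining: Hz·lx⁻¹ = s⁻¹ · (m²·cd⁻¹) = m²·s⁻¹·cd⁻¹.
Right side:
  Pa = kg·m⁻¹·s⁻².
  J = kg·m²·s⁻².
  So J⁻¹ = kg⁻¹·m⁻²·s².
  lx = m⁻²·cd.
  So lx⁻¹ = m²·cd⁻¹.
  Hz = s⁻¹.
  Combining: Pa·J⁻¹·lx⁻¹·m³·Hz = (kg·m⁻¹·s⁻²) · (kg⁻¹·m⁻²·s²) · (m²·cd⁻¹) · m³ · s⁻¹ = m²·s⁻¹·cd⁻¹.
Both reduce to m²·s⁻¹·cd⁻¹.

Yes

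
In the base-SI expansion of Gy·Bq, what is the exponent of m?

2

Gy = J/kg (absorbed dose = energy per mass),
    = m²·s⁻².
Bq = 1/s = s⁻¹ (activity is decays per second).
Combining: Gy·Bq = (m²·s⁻²) · s⁻¹ = m²·s⁻³.
The exponent of m is 2.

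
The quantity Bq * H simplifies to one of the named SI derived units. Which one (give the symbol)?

Ω

Bq = 1/s = s⁻¹ (activity is decays per second).
H = Wb/A (inductance = flux per current),
    = kg·m²·s⁻²·A⁻².
Combining: Bq·H = s⁻¹ · (kg·m²·s⁻²·A⁻²) = kg·m²·s⁻³·A⁻².
kg·m²·s⁻³·A⁻² is the base-SI form of the ohm.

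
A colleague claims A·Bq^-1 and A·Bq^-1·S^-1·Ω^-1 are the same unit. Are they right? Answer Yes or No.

Left side:
  Bq = 1/s = s⁻¹ (activity is decays per second).
  So Bq⁻¹ = s.
  Combining: A·Bq⁻¹ = A · s = s·A.
Right side:
  Bq = 1/s = s⁻¹ (activity is decays per second).
  So Bq⁻¹ = s.
  S = 1/Ω (conductance is reciprocal resistance),
      = kg⁻¹·m⁻²·s³·A².
  So S⁻¹ = kg·m²·s⁻³·A⁻².
  Ω = V/A (resistance = voltage per current),
      = kg·m²·s⁻³·A⁻².
  So Ω⁻¹ = kg⁻¹·m⁻²·s³·A².
  Combining: A·Bq⁻¹·S⁻¹·Ω⁻¹ = A · s · (kg·m²·s⁻³·A⁻²) · (kg⁻¹·m⁻²·s³·A²) = s·A.
Both reduce to s·A.

Yes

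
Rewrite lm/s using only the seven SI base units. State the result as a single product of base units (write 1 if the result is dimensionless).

lm = cd.
Combining: s⁻¹·lm = s⁻¹ · cd = s⁻¹·cd.

s⁻¹·cd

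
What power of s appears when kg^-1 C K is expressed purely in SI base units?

1

C = A·s = s·A (charge = current × time).
Combining: kg⁻¹·C·K = kg⁻¹ · (s·A) · K = kg⁻¹·s·A·K.
The exponent of s is 1.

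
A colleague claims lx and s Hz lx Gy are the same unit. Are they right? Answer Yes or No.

No

Left side:
  lx = m⁻²·cd.
Right side:
  Hz = 1/s = s⁻¹ (frequency is cycles per second).
  lx = lm/m² (illuminance = luminous flux per area),
      = m⁻²·cd.
  Gy = J/kg (absorbed dose = energy per mass),
      = m²·s⁻².
  Combining: s·Hz·lx·Gy = s · s⁻¹ · (m⁻²·cd) · (m²·s⁻²) = s⁻²·cd.
Left is m⁻²·cd; right is s⁻²·cd — different.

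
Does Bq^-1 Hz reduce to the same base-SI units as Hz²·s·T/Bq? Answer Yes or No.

Left side:
  Bq = 1/s = s⁻¹ (activity is decays per second).
  So Bq⁻¹ = s.
  Hz = 1/s = s⁻¹ (frequency is cycles per second).
  Combining: Bq⁻¹·Hz = s · s⁻¹ = 1.
Right side:
  Bq = s⁻¹.
  So Bq⁻¹ = s.
  Hz = s⁻¹.
  So Hz² = s⁻².
  T = kg·s⁻²·A⁻¹.
  Combining: Bq⁻¹·Hz²·s·T = s · s⁻² · s · (kg·s⁻²·A⁻¹) = kg·s⁻²·A⁻¹.
Left is 1; right is kg·s⁻²·A⁻¹ — different.

No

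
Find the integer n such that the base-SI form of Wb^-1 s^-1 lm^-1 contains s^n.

1

Wb = kg·m²·s⁻²·A⁻¹.
So Wb⁻¹ = kg⁻¹·m⁻²·s²·A.
lm = cd.
So lm⁻¹ = cd⁻¹.
Combining: Wb⁻¹·s⁻¹·lm⁻¹ = (kg⁻¹·m⁻²·s²·A) · s⁻¹ · cd⁻¹ = kg⁻¹·m⁻²·s·A·cd⁻¹.
The exponent of s is 1.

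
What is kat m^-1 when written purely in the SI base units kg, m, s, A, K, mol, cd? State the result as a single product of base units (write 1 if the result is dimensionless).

m⁻¹·s⁻¹·mol

kat = s⁻¹·mol.
Combining: kat·m⁻¹ = (s⁻¹·mol) · m⁻¹ = m⁻¹·s⁻¹·mol.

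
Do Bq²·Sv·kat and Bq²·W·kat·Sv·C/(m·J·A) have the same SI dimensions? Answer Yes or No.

No

Left side:
  Bq = s⁻¹.
  So Bq² = s⁻².
  Sv = m²·s⁻².
  kat = s⁻¹·mol.
  Combining: Bq²·Sv·kat = s⁻² · (m²·s⁻²) · (s⁻¹·mol) = m²·s⁻⁵·mol.
Right side:
  Bq = 1/s = s⁻¹ (activity is decays per second).
  So Bq² = s⁻².
  W = J/s (power = energy per time),
      = kg·m²·s⁻³.
  kat = mol/s = s⁻¹·mol (catalytic activity).
  Sv = J/kg (equivalent dose = energy per mass),
      = m²·s⁻².
  J = N·m (work = force × distance),
      = kg·m²·s⁻².
  So J⁻¹ = kg⁻¹·m⁻²·s².
  C = A·s = s·A (charge = current × time).
  Combining: Bq²·W·kat·m⁻¹·Sv·J⁻¹·A⁻¹·C = s⁻² · (kg·m²·s⁻³) · (s⁻¹·mol) · m⁻¹ · (m²·s⁻²) · (kg⁻¹·m⁻²·s²) · A⁻¹ · (s·A) = m·s⁻⁵·mol.
Left is m²·s⁻⁵·mol; right is m·s⁻⁵·mol — different.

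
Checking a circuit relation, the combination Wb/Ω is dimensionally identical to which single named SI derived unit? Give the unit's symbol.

C

Ω = V/A (resistance = voltage per current),
    = kg·m²·s⁻³·A⁻².
So Ω⁻¹ = kg⁻¹·m⁻²·s³·A².
Wb = V·s (flux: a volt is a weber per second),
    = kg·m²·s⁻²·A⁻¹.
Combining: Ω⁻¹·Wb = (kg⁻¹·m⁻²·s³·A²) · (kg·m²·s⁻²·A⁻¹) = s·A.
s·A is the base-SI form of the coulomb.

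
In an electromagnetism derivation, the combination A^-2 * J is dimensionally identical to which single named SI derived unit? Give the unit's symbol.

H

J = kg·m²·s⁻².
Combining: A⁻²·J = A⁻² · (kg·m²·s⁻²) = kg·m²·s⁻²·A⁻².
kg·m²·s⁻²·A⁻² is the base-SI form of the henry.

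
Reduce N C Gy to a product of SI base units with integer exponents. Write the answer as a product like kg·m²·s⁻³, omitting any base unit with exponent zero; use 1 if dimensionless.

N = kg·m/s² = kg·m·s⁻² (force = mass × acceleration).
C = A·s = s·A (charge = current × time).
Gy = J/kg (absorbed dose = energy per mass),
    = m²·s⁻².
Combining: N·C·Gy = (kg·m·s⁻²) · (s·A) · (m²·s⁻²) = kg·m³·s⁻³·A.

kg·m³·s⁻³·A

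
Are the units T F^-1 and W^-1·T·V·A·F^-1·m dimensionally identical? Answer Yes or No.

Left side:
  T = Wb/m² (flux density = flux per area),
      = kg·s⁻²·A⁻¹.
  F = C/V (capacitance = charge per voltage),
      = A·s/(kg·m²·s⁻³·A⁻¹) (substituting C and V),
      = kg⁻¹·m⁻²·s⁴·A².
  So F⁻¹ = kg·m²·s⁻⁴·A⁻².
  Combining: T·F⁻¹ = (kg·s⁻²·A⁻¹) · (kg·m²·s⁻⁴·A⁻²) = kg²·m²·s⁻⁶·A⁻³.
Right side:
  W = kg·m²·s⁻³.
  So W⁻¹ = kg⁻¹·m⁻²·s³.
  T = kg·s⁻²·A⁻¹.
  V = kg·m²·s⁻³·A⁻¹.
  F = kg⁻¹·m⁻²·s⁴·A².
  So F⁻¹ = kg·m²·s⁻⁴·A⁻².
  Combining: W⁻¹·T·V·A·F⁻¹·m = (kg⁻¹·m⁻²·s³) · (kg·s⁻²·A⁻¹) · (kg·m²·s⁻³·A⁻¹) · A · (kg·m²·s⁻⁴·A⁻²) · m = kg²·m³·s⁻⁶·A⁻³.
Left is kg²·m²·s⁻⁶·A⁻³; right is kg²·m³·s⁻⁶·A⁻³ — different.

No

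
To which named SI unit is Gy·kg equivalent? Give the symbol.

Gy = J/kg (absorbed dose = energy per mass),
    = m²·s⁻².
Combining: Gy·kg = (m²·s⁻²) · kg = kg·m²·s⁻².
kg·m²·s⁻² is the base-SI form of the joule.

J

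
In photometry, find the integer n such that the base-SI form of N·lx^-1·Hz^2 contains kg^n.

N = kg·m/s² = kg·m·s⁻² (force = mass × acceleration).
lx = lm/m² (illuminance = luminous flux per area),
    = m⁻²·cd.
So lx⁻¹ = m²·cd⁻¹.
Hz = 1/s = s⁻¹ (frequency is cycles per second).
So Hz² = s⁻².
Combining: N·lx⁻¹·Hz² = (kg·m·s⁻²) · (m²·cd⁻¹) · s⁻² = kg·m³·s⁻⁴·cd⁻¹.
The exponent of kg is 1.

1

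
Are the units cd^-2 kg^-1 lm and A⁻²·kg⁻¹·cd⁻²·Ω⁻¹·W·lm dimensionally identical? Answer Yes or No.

Left side:
  lm = cd.
  Combining: cd⁻²·kg⁻¹·lm = cd⁻² · kg⁻¹ · cd = kg⁻¹·cd⁻¹.
Right side:
  Ω = V/A (resistance = voltage per current),
      = kg·m²·s⁻³·A⁻².
  So Ω⁻¹ = kg⁻¹·m⁻²·s³·A².
  W = J/s (power = energy per time),
      = kg·m²·s⁻³.
  lm = cd·sr = cd (luminous flux; sr is dimensionless).
  Combining: A⁻²·kg⁻¹·cd⁻²·Ω⁻¹·W·lm = A⁻² · kg⁻¹ · cd⁻² · (kg⁻¹·m⁻²·s³·A²) · (kg·m²·s⁻³) · cd = kg⁻¹·cd⁻¹.
Both reduce to kg⁻¹·cd⁻¹.

Yes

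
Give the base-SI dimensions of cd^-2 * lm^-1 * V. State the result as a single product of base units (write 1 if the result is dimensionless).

kg·m²·s⁻³·A⁻¹·cd⁻³

lm = cd·sr = cd (luminous flux; sr is dimensionless).
So lm⁻¹ = cd⁻¹.
V = W/A (potential = power per current),
    = kg·m²·s⁻³·A⁻¹.
Combining: cd⁻²·lm⁻¹·V = cd⁻² · cd⁻¹ · (kg·m²·s⁻³·A⁻¹) = kg·m²·s⁻³·A⁻¹·cd⁻³.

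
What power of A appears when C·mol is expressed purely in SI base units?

1

C = A·s = s·A (charge = current × time).
Combining: C·mol = (s·A) · mol = s·A·mol.
The exponent of A is 1.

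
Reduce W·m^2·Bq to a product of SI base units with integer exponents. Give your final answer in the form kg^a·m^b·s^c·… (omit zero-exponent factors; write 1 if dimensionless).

kg·m⁴·s⁻⁴

W = kg·m²·s⁻³.
Bq = s⁻¹.
Combining: W·m²·Bq = (kg·m²·s⁻³) · m² · s⁻¹ = kg·m⁴·s⁻⁴.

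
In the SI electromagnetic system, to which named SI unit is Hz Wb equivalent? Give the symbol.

V

Hz = 1/s = s⁻¹ (frequency is cycles per second).
Wb = V·s (flux: a volt is a weber per second),
    = kg·m²·s⁻²·A⁻¹.
Combining: Hz·Wb = s⁻¹ · (kg·m²·s⁻²·A⁻¹) = kg·m²·s⁻³·A⁻¹.
kg·m²·s⁻³·A⁻¹ is the base-SI form of the volt.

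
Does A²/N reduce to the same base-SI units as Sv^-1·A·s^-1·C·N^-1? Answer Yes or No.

No

Left side:
  N = kg·m·s⁻².
  So N⁻¹ = kg⁻¹·m⁻¹·s².
  Combining: N⁻¹·A² = (kg⁻¹·m⁻¹·s²) · A² = kg⁻¹·m⁻¹·s²·A².
Right side:
  Sv = J/kg (equivalent dose = energy per mass),
      = m²·s⁻².
  So Sv⁻¹ = m⁻²·s².
  C = A·s = s·A (charge = current × time).
  N = kg·m/s² = kg·m·s⁻² (force = mass × acceleration).
  So N⁻¹ = kg⁻¹·m⁻¹·s².
  Combining: Sv⁻¹·A·s⁻¹·C·N⁻¹ = (m⁻²·s²) · A · s⁻¹ · (s·A) · (kg⁻¹·m⁻¹·s²) = kg⁻¹·m⁻³·s⁴·A².
Left is kg⁻¹·m⁻¹·s²·A²; right is kg⁻¹·m⁻³·s⁴·A² — different.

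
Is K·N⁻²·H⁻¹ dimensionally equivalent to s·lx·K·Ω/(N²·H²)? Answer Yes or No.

Left side:
  N = kg·m·s⁻².
  So N⁻² = kg⁻²·m⁻²·s⁴.
  H = kg·m²·s⁻²·A⁻².
  So H⁻¹ = kg⁻¹·m⁻²·s²·A².
  Combining: K·N⁻²·H⁻¹ = K · (kg⁻²·m⁻²·s⁴) · (kg⁻¹·m⁻²·s²·A²) = kg⁻³·m⁻⁴·s⁶·A²·K.
Right side:
  N = kg·m·s⁻².
  So N⁻² = kg⁻²·m⁻²·s⁴.
  H = kg·m²·s⁻²·A⁻².
  So H⁻² = kg⁻²·m⁻⁴·s⁴·A⁴.
  lx = m⁻²·cd.
  Ω = kg·m²·s⁻³·A⁻².
  Combining: N⁻²·H⁻²·s·lx·K·Ω = (kg⁻²·m⁻²·s⁴) · (kg⁻²·m⁻⁴·s⁴·A⁴) · s · (m⁻²·cd) · K · (kg·m²·s⁻³·A⁻²) = kg⁻³·m⁻⁶·s⁶·A²·K·cd.
Left is kg⁻³·m⁻⁴·s⁶·A²·K; right is kg⁻³·m⁻⁶·s⁶·A²·K·cd — different.

No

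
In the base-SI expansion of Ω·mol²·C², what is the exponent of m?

2

Ω = V/A (resistance = voltage per current),
    = kg·m²·s⁻³·A⁻².
C = A·s = s·A (charge = current × time).
So C² = s²·A².
Combining: Ω·mol²·C² = (kg·m²·s⁻³·A⁻²) · mol² · (s²·A²) = kg·m²·s⁻¹·mol².
The exponent of m is 2.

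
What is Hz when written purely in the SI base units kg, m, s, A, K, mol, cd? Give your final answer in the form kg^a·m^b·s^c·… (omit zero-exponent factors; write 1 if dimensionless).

Hz = s⁻¹.

s⁻¹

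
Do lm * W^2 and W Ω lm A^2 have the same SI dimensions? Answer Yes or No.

Yes

Left side:
  lm = cd.
  W = kg·m²·s⁻³.
  So W² = kg²·m⁴·s⁻⁶.
  Combining: lm·W² = cd · (kg²·m⁴·s⁻⁶) = kg²·m⁴·s⁻⁶·cd.
Right side:
  W = J/s (power = energy per time),
      = kg·m²·s⁻³.
  Ω = V/A (resistance = voltage per current),
      = kg·m²·s⁻³·A⁻².
  lm = cd·sr = cd (luminous flux; sr is dimensionless).
  Combining: W·Ω·lm·A² = (kg·m²·s⁻³) · (kg·m²·s⁻³·A⁻²) · cd · A² = kg²·m⁴·s⁻⁶·cd.
Both reduce to kg²·m⁴·s⁻⁶·cd.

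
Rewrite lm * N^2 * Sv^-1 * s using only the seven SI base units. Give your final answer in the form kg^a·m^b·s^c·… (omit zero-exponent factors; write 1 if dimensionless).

kg²·s⁻¹·cd

lm = cd·sr = cd (luminous flux; sr is dimensionless).
N = kg·m/s² = kg·m·s⁻² (force = mass × acceleration).
So N² = kg²·m²·s⁻⁴.
Sv = J/kg (equivalent dose = energy per mass),
    = m²·s⁻².
So Sv⁻¹ = m⁻²·s².
Combining: lm·N²·Sv⁻¹·s = cd · (kg²·m²·s⁻⁴) · (m⁻²·s²) · s = kg²·s⁻¹·cd.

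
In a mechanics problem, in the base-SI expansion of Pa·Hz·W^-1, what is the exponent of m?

-3

Pa = N/m² (pressure = force per area),
    = kg·m⁻¹·s⁻².
Hz = 1/s = s⁻¹ (frequency is cycles per second).
W = J/s (power = energy per time),
    = kg·m²·s⁻³.
So W⁻¹ = kg⁻¹·m⁻²·s³.
Combining: Pa·Hz·W⁻¹ = (kg·m⁻¹·s⁻²) · s⁻¹ · (kg⁻¹·m⁻²·s³) = m⁻³.
The exponent of m is -3.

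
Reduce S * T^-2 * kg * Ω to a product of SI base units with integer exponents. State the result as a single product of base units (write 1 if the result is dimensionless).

kg⁻¹·s⁴·A²

S = 1/Ω (conductance is reciprocal resistance),
    = kg⁻¹·m⁻²·s³·A².
T = Wb/m² (flux density = flux per area),
    = kg·s⁻²·A⁻¹.
So T⁻² = kg⁻²·s⁴·A².
Ω = V/A (resistance = voltage per current),
    = kg·m²·s⁻³·A⁻².
Combining: S·T⁻²·kg·Ω = (kg⁻¹·m⁻²·s³·A²) · (kg⁻²·s⁴·A²) · kg · (kg·m²·s⁻³·A⁻²) = kg⁻¹·s⁴·A².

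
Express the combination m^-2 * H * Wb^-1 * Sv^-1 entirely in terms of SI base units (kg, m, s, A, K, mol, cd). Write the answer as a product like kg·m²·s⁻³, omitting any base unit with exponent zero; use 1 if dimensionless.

H = Wb/A (inductance = flux per current),
    = kg·m²·s⁻²·A⁻².
Wb = V·s (flux: a volt is a weber per second),
    = kg·m²·s⁻²·A⁻¹.
So Wb⁻¹ = kg⁻¹·m⁻²·s²·A.
Sv = J/kg (equivalent dose = energy per mass),
    = m²·s⁻².
So Sv⁻¹ = m⁻²·s².
Combining: m⁻²·H·Wb⁻¹·Sv⁻¹ = m⁻² · (kg·m²·s⁻²·A⁻²) · (kg⁻¹·m⁻²·s²·A) · (m⁻²·s²) = m⁻⁴·s²·A⁻¹.

m⁻⁴·s²·A⁻¹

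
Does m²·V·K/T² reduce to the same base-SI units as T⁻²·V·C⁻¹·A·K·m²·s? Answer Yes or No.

Yes

Left side:
  V = kg·m²·s⁻³·A⁻¹.
  T = kg·s⁻²·A⁻¹.
  So T⁻² = kg⁻²·s⁴·A².
  Combining: m²·V·K·T⁻² = m² · (kg·m²·s⁻³·A⁻¹) · K · (kg⁻²·s⁴·A²) = kg⁻¹·m⁴·s·A·K.
Right side:
  T = kg·s⁻²·A⁻¹.
  So T⁻² = kg⁻²·s⁴·A².
  V = kg·m²·s⁻³·A⁻¹.
  C = s·A.
  So C⁻¹ = s⁻¹·A⁻¹.
  Combining: T⁻²·V·C⁻¹·A·K·m²·s = (kg⁻²·s⁴·A²) · (kg·m²·s⁻³·A⁻¹) · (s⁻¹·A⁻¹) · A · K · m² · s = kg⁻¹·m⁴·s·A·K.
Both reduce to kg⁻¹·m⁴·s·A·K.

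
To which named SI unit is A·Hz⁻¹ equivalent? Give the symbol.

C

Hz = s⁻¹.
So Hz⁻¹ = s.
Combining: A·Hz⁻¹ = A · s = s·A.
s·A is the base-SI form of the coulomb.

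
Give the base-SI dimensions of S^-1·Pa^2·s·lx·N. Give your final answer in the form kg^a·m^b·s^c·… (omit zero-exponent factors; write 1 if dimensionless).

S = 1/Ω (conductance is reciprocal resistance),
    = kg⁻¹·m⁻²·s³·A².
So S⁻¹ = kg·m²·s⁻³·A⁻².
Pa = N/m² (pressure = force per area),
    = kg·m⁻¹·s⁻².
So Pa² = kg²·m⁻²·s⁻⁴.
lx = lm/m² (illuminance = luminous flux per area),
    = m⁻²·cd.
N = kg·m/s² = kg·m·s⁻² (force = mass × acceleration).
Combining: S⁻¹·Pa²·s·lx·N = (kg·m²·s⁻³·A⁻²) · (kg²·m⁻²·s⁻⁴) · s · (m⁻²·cd) · (kg·m·s⁻²) = kg⁴·m⁻¹·s⁻⁸·A⁻²·cd.

kg⁴·m⁻¹·s⁻⁸·A⁻²·cd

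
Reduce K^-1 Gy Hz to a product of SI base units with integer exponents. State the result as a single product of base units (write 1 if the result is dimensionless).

m²·s⁻³·K⁻¹

Gy = J/kg (absorbed dose = energy per mass),
    = m²·s⁻².
Hz = 1/s = s⁻¹ (frequency is cycles per second).
Combining: K⁻¹·Gy·Hz = K⁻¹ · (m²·s⁻²) · s⁻¹ = m²·s⁻³·K⁻¹.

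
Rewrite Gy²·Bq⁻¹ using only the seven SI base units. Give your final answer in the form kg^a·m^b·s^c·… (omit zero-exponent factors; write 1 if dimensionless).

m⁴·s⁻³

Gy = J/kg (absorbed dose = energy per mass),
    = m²·s⁻².
So Gy² = m⁴·s⁻⁴.
Bq = 1/s = s⁻¹ (activity is decays per second).
So Bq⁻¹ = s.
Combining: Gy²·Bq⁻¹ = (m⁴·s⁻⁴) · s = m⁴·s⁻³.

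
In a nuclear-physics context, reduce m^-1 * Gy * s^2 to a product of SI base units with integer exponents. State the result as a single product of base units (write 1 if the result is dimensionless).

Gy = m²·s⁻².
Combining: m⁻¹·Gy·s² = m⁻¹ · (m²·s⁻²) · s² = m.

m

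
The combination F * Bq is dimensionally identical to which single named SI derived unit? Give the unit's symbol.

S

F = C/V (capacitance = charge per voltage),
    = A·s/(kg·m²·s⁻³·A⁻¹) (substituting C and V),
    = kg⁻¹·m⁻²·s⁴·A².
Bq = 1/s = s⁻¹ (activity is decays per second).
Combining: F·Bq = (kg⁻¹·m⁻²·s⁴·A²) · s⁻¹ = kg⁻¹·m⁻²·s³·A².
kg⁻¹·m⁻²·s³·A² is the base-SI form of the siemens.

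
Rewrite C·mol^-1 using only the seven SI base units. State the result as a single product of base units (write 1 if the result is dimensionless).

s·A·mol⁻¹

C = s·A.
Combining: C·mol⁻¹ = (s·A) · mol⁻¹ = s·A·mol⁻¹.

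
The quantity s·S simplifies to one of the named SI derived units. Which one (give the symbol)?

S = 1/Ω (conductance is reciprocal resistance),
    = kg⁻¹·m⁻²·s³·A².
Combining: s·S = s · (kg⁻¹·m⁻²·s³·A²) = kg⁻¹·m⁻²·s⁴·A².
kg⁻¹·m⁻²·s⁴·A² is the base-SI form of the farad.

F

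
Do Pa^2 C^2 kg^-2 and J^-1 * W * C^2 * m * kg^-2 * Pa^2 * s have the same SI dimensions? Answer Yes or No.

No

Left side:
  Pa = N/m² (pressure = force per area),
      = kg·m⁻¹·s⁻².
  So Pa² = kg²·m⁻²·s⁻⁴.
  C = A·s = s·A (charge = current × time).
  So C² = s²·A².
  Combining: Pa²·C²·kg⁻² = (kg²·m⁻²·s⁻⁴) · (s²·A²) · kg⁻² = m⁻²·s⁻²·A².
Right side:
  J = N·m (work = force × distance),
      = kg·m²·s⁻².
  So J⁻¹ = kg⁻¹·m⁻²·s².
  W = J/s (power = energy per time),
      = kg·m²·s⁻³.
  C = A·s = s·A (charge = current × time).
  So C² = s²·A².
  Pa = N/m² (pressure = force per area),
      = kg·m⁻¹·s⁻².
  So Pa² = kg²·m⁻²·s⁻⁴.
  Combining: J⁻¹·W·C²·m·kg⁻²·Pa²·s = (kg⁻¹·m⁻²·s²) · (kg·m²·s⁻³) · (s²·A²) · m · kg⁻² · (kg²·m⁻²·s⁻⁴) · s = m⁻¹·s⁻²·A².
Left is m⁻²·s⁻²·A²; right is m⁻¹·s⁻²·A² — different.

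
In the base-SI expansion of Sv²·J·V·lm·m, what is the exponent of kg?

2

Sv = m²·s⁻².
So Sv² = m⁴·s⁻⁴.
J = kg·m²·s⁻².
V = kg·m²·s⁻³·A⁻¹.
lm = cd.
Combining: Sv²·J·V·lm·m = (m⁴·s⁻⁴) · (kg·m²·s⁻²) · (kg·m²·s⁻³·A⁻¹) · cd · m = kg²·m⁹·s⁻⁹·A⁻¹·cd.
The exponent of kg is 2.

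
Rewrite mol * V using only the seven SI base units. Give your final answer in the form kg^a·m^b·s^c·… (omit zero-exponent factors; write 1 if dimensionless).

kg·m²·s⁻³·A⁻¹·mol

V = W/A (potential = power per current),
    = kg·m²·s⁻³·A⁻¹.
Combining: mol·V = mol · (kg·m²·s⁻³·A⁻¹) = kg·m²·s⁻³·A⁻¹·mol.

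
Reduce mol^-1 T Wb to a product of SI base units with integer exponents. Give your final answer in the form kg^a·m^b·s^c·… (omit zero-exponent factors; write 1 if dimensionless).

T = Wb/m² (flux density = flux per area),
    = kg·s⁻²·A⁻¹.
Wb = V·s (flux: a volt is a weber per second),
    = kg·m²·s⁻²·A⁻¹.
Combining: mol⁻¹·T·Wb = mol⁻¹ · (kg·s⁻²·A⁻¹) · (kg·m²·s⁻²·A⁻¹) = kg²·m²·s⁻⁴·A⁻²·mol⁻¹.

kg²·m²·s⁻⁴·A⁻²·mol⁻¹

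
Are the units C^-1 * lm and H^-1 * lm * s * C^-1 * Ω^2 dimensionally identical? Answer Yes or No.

Left side:
  C = A·s = s·A (charge = current × time).
  So C⁻¹ = s⁻¹·A⁻¹.
  lm = cd·sr = cd (luminous flux; sr is dimensionless).
  Combining: C⁻¹·lm = (s⁻¹·A⁻¹) · cd = s⁻¹·A⁻¹·cd.
Right side:
  H = kg·m²·s⁻²·A⁻².
  So H⁻¹ = kg⁻¹·m⁻²·s²·A².
  lm = cd.
  C = s·A.
  So C⁻¹ = s⁻¹·A⁻¹.
  Ω = kg·m²·s⁻³·A⁻².
  So Ω² = kg²·m⁴·s⁻⁶·A⁻⁴.
  Combining: H⁻¹·lm·s·C⁻¹·Ω² = (kg⁻¹·m⁻²·s²·A²) · cd · s · (s⁻¹·A⁻¹) · (kg²·m⁴·s⁻⁶·A⁻⁴) = kg·m²·s⁻⁴·A⁻³·cd.
Left is s⁻¹·A⁻¹·cd; right is kg·m²·s⁻⁴·A⁻³·cd — different.

No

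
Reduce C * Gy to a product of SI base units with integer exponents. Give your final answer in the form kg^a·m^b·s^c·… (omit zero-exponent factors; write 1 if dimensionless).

m²·s⁻¹·A

C = A·s = s·A (charge = current × time).
Gy = J/kg (absorbed dose = energy per mass),
    = m²·s⁻².
Combining: C·Gy = (s·A) · (m²·s⁻²) = m²·s⁻¹·A.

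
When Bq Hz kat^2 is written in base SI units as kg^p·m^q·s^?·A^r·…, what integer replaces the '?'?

-4

Bq = 1/s = s⁻¹ (activity is decays per second).
Hz = 1/s = s⁻¹ (frequency is cycles per second).
kat = mol/s = s⁻¹·mol (catalytic activity).
So kat² = s⁻²·mol².
Combining: Bq·Hz·kat² = s⁻¹ · s⁻¹ · (s⁻²·mol²) = s⁻⁴·mol².
The exponent of s is -4.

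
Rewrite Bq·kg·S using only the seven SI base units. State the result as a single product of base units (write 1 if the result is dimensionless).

m⁻²·s²·A²

Bq = s⁻¹.
S = kg⁻¹·m⁻²·s³·A².
Combining: Bq·kg·S = s⁻¹ · kg · (kg⁻¹·m⁻²·s³·A²) = m⁻²·s²·A².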